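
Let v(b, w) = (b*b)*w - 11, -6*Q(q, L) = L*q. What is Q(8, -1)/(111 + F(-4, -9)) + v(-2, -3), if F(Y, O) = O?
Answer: -3517/153 ≈ -22.987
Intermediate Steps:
Q(q, L) = -L*q/6
v(b, w) = -11 + w*b² (v(b, w) = b²*w - 11 = w*b² - 11 = -11 + w*b²)
Q(8, -1)/(111 + F(-4, -9)) + v(-2, -3) = (-⅙*(-1)*8)/(111 - 9) + (-11 - 3*(-2)²) = (4/3)/102 + (-11 - 3*4) = (4/3)*(1/102) + (-11 - 12) = 2/153 - 23 = -3517/153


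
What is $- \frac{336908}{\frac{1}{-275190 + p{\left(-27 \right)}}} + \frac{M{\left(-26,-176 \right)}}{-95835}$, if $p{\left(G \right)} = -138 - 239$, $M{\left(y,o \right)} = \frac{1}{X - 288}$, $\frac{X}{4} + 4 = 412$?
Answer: $\frac{11958093579704912639}{128802240} \approx 9.2841 \cdot 10^{10}$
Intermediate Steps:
$X = 1632$ ($X = -16 + 4 \cdot 412 = -16 + 1648 = 1632$)
$M{\left(y,o \right)} = \frac{1}{1344}$ ($M{\left(y,o \right)} = \frac{1}{1632 - 288} = \frac{1}{1344}$)
$p{\left(G \right)} = -377$ ($p{\left(G \right)} = -138 - 239 = -377$)
$- \frac{336908}{\frac{1}{-275190 + p{\left(-27 \right)}}} + \frac{M{\left(-26,-176 \right)}}{-95835} = - \frac{336908}{\frac{1}{-275190 - 377}} + \frac{1}{1344 \left(-95835\right)} = - \frac{336908}{\frac{1}{-275567}} + \frac{1}{1344} \left(- \frac{1}{95835}\right) = - \frac{336908}{- \frac{1}{275567}} - \frac{1}{128802240} = \left(-336908\right) \left(-275567\right) - \frac{1}{128802240} = 92840726836 - \frac{1}{128802240} = \frac{11958093579704912639}{128802240}$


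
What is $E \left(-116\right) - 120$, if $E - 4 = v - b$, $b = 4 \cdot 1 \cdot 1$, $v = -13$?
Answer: $1388$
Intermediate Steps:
$b = 4$ ($b = 4 \cdot 1 = 4$)
$E = -13$ ($E = 4 - 17 = -13$)
$E \left(-116\right) - 120 = \left(-13\right) \left(-116\right) - 120 = 1508 - 120 = 1388$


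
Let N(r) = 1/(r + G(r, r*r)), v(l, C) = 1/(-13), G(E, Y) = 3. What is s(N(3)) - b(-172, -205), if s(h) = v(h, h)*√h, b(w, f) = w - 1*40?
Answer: 212 - √6/78 ≈ 211.97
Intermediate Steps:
v(l, C) = -1/13
b(w, f) = -40 + w (b(w, f) = w - 40 = -40 + w)
N(r) = 1/(3 + r) (N(r) = 1/(r + 3) = 1/(3 + r))
s(h) = -√h/13
s(N(3)) - b(-172, -205) = -1/(13*√(3 + 3)) - (-40 - 172) = -√6/6/13 - 1*(-212) = -√6/78 + 212 = 212 - √6/78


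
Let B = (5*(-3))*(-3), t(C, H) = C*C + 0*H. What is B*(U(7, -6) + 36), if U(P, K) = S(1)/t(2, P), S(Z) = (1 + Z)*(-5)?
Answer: 3015/2 ≈ 1507.5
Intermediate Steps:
t(C, H) = C² (t(C, H) = C² + 0 = C²)
S(Z) = -5 - 5*Z
B = 45 (B = -15*(-3) = 45)
U(P, K) = -5/2 (U(P, K) = (-5 - 5*1)/(2²) = (-5 - 5)/4 = -10*¼ = -5/2)
B*(U(7, -6) + 36) = 45*(-5/2 + 36) = 45*(67/2) = 3015/2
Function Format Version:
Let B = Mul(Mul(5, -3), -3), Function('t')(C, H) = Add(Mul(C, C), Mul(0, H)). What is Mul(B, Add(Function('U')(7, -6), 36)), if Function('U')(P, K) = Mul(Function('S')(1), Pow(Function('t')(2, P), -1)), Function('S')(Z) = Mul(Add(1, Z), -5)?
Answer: Rational(3015, 2) ≈ 1507.5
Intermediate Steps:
Function('t')(C, H) = Pow(C, 2) (Function('t')(C, H) = Add(Pow(C, 2), 0) = Pow(C, 2))
Function('S')(Z) = Add(-5, Mul(-5, Z))
B = 45 (B = Mul(-15, -3) = 45)
Function('U')(P, K) = Rational(-5, 2) (Function('U')(P, K) = Mul(Add(-5, Mul(-5, 1)), Pow(Pow(2, 2), -1)) = Mul(Add(-5, -5), Pow(4, -1)) = Mul(-10, Rational(1, 4)) = Rational(-5, 2))
Mul(B, Add(Function('U')(7, -6), 36)) = Mul(45, Add(Rational(-5, 2), 36)) = Mul(45, Rational(67, 2)) = Rational(3015, 2)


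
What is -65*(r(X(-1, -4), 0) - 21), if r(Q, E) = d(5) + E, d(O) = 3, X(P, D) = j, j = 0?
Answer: 1170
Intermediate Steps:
X(P, D) = 0
r(Q, E) = 3 + E
-65*(r(X(-1, -4), 0) - 21) = -65*((3 + 0) - 21) = -65*(3 - 21) = -65*(-18) = 1170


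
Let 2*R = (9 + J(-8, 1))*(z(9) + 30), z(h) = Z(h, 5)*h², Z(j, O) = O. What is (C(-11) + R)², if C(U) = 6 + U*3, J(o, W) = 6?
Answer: 41873841/4 ≈ 1.0468e+7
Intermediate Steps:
C(U) = 6 + 3*U
z(h) = 5*h²
R = 6525/2 (R = ((9 + 6)*(5*9² + 30))/2 = (15*(5*81 + 30))/2 = (15*(405 + 30))/2 = (15*435)/2 = (½)*6525 = 6525/2 ≈ 3262.5)
(C(-11) + R)² = ((6 + 3*(-11)) + 6525/2)² = ((6 - 33) + 6525/2)² = (-27 + 6525/2)² = (6471/2)² = 41873841/4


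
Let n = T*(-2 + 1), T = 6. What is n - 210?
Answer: -216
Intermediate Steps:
n = -6 (n = 6*(-2 + 1) = 6*(-1) = -6)
n - 210 = -6 - 210 = -216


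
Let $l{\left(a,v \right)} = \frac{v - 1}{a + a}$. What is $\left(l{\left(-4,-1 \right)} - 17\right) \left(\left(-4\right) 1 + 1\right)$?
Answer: $\frac{201}{4} \approx 50.25$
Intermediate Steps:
$l{\left(a,v \right)} = \frac{-1 + v}{2 a}$
$\left(l{\left(-4,-1 \right)} - 17\right) \left(\left(-4\right) 1 + 1\right) = \left(\frac{-1 - 1}{2 \left(-4\right)} - 17\right) \left(\left(-4\right) 1 + 1\right) = \left(\frac{1}{2} \left(- \frac{1}{4}\right) \left(-2\right) - 17\right) \left(-4 + 1\right) = \left(\frac{1}{4} - 17\right) \left(-3\right) = \left(- \frac{67}{4}\right) \left(-3\right) = \frac{201}{4}$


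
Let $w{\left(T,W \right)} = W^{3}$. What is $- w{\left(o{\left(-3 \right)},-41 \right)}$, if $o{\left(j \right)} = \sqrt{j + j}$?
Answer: $68921$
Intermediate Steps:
$o{\left(j \right)} = \sqrt{2} \sqrt{j}$ ($o{\left(j \right)} = \sqrt{2 j} = \sqrt{2} \sqrt{j}$)
$- w{\left(o{\left(-3 \right)},-41 \right)} = - \left(-41\right)^{3} = \left(-1\right) \left(-68921\right) = 68921$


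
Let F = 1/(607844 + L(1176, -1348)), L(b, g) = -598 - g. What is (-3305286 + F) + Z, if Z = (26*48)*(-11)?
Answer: -2019932006315/608594 ≈ -3.3190e+6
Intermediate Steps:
Z = -13728 (Z = 1248*(-11) = -13728)
F = 1/608594 (F = 1/(607844 + (-598 - 1*(-1348))) = 1/(607844 + (-598 + 1348)) = 1/(607844 + 750) = 1/608594 ≈ 1.6431e-6)
(-3305286 + F) + Z = (-3305286 + 1/608594) - 13728 = -2011577227883/608594 - 13728 = -2019932006315/608594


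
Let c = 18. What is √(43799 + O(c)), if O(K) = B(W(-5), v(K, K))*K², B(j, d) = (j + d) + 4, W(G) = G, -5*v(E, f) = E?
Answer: √1057715/5 ≈ 205.69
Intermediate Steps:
v(E, f) = -E/5
B(j, d) = 4 + d + j (B(j, d) = (d + j) + 4 = 4 + d + j)
O(K) = K²*(-1 - K/5) (O(K) = (4 - K/5 - 5)*K² = (-1 - K/5)*K² = K²*(-1 - K/5))
√(43799 + O(c)) = √(43799 + (⅕)*18²*(-5 - 1*18)) = √(43799 + (⅕)*324*(-5 - 18)) = √(43799 + (⅕)*324*(-23)) = √(43799 - 7452/5) = √(211543/5) = √1057715/5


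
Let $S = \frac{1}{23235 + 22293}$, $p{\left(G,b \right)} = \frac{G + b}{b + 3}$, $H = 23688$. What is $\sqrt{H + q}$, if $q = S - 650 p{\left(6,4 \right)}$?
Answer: $\frac{\sqrt{11793928978230}}{22764} \approx 150.86$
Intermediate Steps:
$p{\left(G,b \right)} = \frac{G + b}{3 + b}$
$S = \frac{1}{45528} \approx 2.1965 \cdot 10^{-5}$
$q = - \frac{42275999}{45528}$ ($q = \frac{1}{45528} - 650 \frac{6 + 4}{3 + 4} = \frac{1}{45528} - 650 \cdot \frac{1}{7} \cdot 10 = \frac{1}{45528} - 650 \cdot \frac{10}{7} = \frac{1}{45528} - \frac{6500}{7} = - \frac{42275999}{45528} \approx -928.57$)
$\sqrt{H + q} = \sqrt{23688 - \frac{42275999}{45528}} = \sqrt{\frac{1036191265}{45528}} = \frac{\sqrt{11793928978230}}{22764}$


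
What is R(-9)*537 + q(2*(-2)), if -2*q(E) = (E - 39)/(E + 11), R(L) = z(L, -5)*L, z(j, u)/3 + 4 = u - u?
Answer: 811987/14 ≈ 57999.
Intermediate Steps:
z(j, u) = -12 (z(j, u) = -12 + 3*(u - u) = -12 + 3*0 = -12 + 0 = -12)
R(L) = -12*L
q(E) = -(-39 + E)/(2*(11 + E)) (q(E) = -(E - 39)/(2*(E + 11)) = -(-39 + E)/(2*(11 + E)))
R(-9)*537 + q(2*(-2)) = -12*(-9)*537 + (39 - 2*(-2))/(2*(11 + 2*(-2))) = 108*537 + (39 - 1*(-4))/(2*(11 - 4)) = 57996 + (½)*(39 + 4)/7 = 57996 + (½)*(⅐)*43 = 57996 + 43/14 = 811987/14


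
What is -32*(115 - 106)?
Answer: -288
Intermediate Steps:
-32*(115 - 106) = -32*9 = -288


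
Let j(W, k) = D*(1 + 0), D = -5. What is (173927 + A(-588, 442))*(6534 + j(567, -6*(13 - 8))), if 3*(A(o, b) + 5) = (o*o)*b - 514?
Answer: 1001157512900/3 ≈ 3.3372e+11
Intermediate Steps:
j(W, k) = -5 (j(W, k) = -5*(1 + 0) = -5*1 = -5)
A(o, b) = -529/3 + b*o**2/3 (A(o, b) = -5 + ((o*o)*b - 514)/3 = -5 + (o**2*b - 514)/3 = -5 + (b*o**2 - 514)/3 = -5 + (-514 + b*o**2)/3 = -5 + (-514/3 + b*o**2/3) = -529/3 + b*o**2/3)
(173927 + A(-588, 442))*(6534 + j(567, -6*(13 - 8))) = (173927 + (-529/3 + (1/3)*442*(-588)**2))*(6534 - 5) = (173927 + (-529/3 + (1/3)*442*345744))*6529 = (173927 + (-529/3 + 50939616))*6529 = (173927 + 152818319/3)*6529 = (153340100/3)*6529 = 1001157512900/3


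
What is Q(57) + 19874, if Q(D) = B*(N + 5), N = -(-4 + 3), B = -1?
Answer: 19868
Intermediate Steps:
N = 1 (N = -1*(-1) = 1)
Q(D) = -6 (Q(D) = -(1 + 5) = -1*6 = -6)
Q(57) + 19874 = -6 + 19874 = 19868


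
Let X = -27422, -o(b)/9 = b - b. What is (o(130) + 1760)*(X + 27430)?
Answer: 14080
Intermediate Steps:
o(b) = 0 (o(b) = -9*(b - b) = -9*0 = 0)
(o(130) + 1760)*(X + 27430) = (0 + 1760)*(-27422 + 27430) = 1760*8 = 14080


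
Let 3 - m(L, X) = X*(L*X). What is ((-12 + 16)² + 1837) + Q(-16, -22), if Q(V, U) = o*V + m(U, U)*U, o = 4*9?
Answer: -233045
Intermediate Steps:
m(L, X) = 3 - L*X² (m(L, X) = 3 - X*L*X = 3 - L*X²)
o = 36
Q(V, U) = 36*V + U*(3 - U³) (Q(V, U) = 36*V + (3 - U*U²)*U = 36*V + (3 - U³)*U = 36*V + U*(3 - U³))
((-12 + 16)² + 1837) + Q(-16, -22) = ((-12 + 16)² + 1837) + (36*(-16) - 1*(-22)*(-3 + (-22)³)) = (4² + 1837) + (-576 - 1*(-22)*(-3 - 10648)) = (16 + 1837) + (-576 - 1*(-22)*(-10651)) = 1853 + (-576 - 234322) = 1853 - 234898 = -233045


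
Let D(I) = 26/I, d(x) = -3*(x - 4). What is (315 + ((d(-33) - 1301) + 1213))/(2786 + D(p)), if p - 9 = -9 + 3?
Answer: 507/4192 ≈ 0.12094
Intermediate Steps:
p = 3 (p = 9 + (-9 + 3) = 9 - 6 = 3)
d(x) = 12 - 3*x (d(x) = -3*(-4 + x) = 12 - 3*x)
(315 + ((d(-33) - 1301) + 1213))/(2786 + D(p)) = (315 + (((12 - 3*(-33)) - 1301) + 1213))/(2786 + 26/3) = (315 + (((12 + 99) - 1301) + 1213))/(2786 + 26*(1/3)) = (315 + ((111 - 1301) + 1213))/(2786 + 26/3) = (315 + (-1190 + 1213))/(8384/3) = (315 + 23)*(3/8384) = 338*(3/8384) = 507/4192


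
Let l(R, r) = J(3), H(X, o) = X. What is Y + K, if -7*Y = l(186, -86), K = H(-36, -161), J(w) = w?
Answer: -255/7 ≈ -36.429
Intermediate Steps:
l(R, r) = 3
K = -36
Y = -3/7 (Y = -⅐*3 = -3/7 ≈ -0.42857)
Y + K = -3/7 - 36 = -255/7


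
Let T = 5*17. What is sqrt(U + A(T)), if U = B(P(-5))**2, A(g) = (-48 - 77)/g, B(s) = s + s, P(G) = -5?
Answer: 5*sqrt(1139)/17 ≈ 9.9262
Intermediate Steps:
B(s) = 2*s
T = 85
A(g) = -125/g
U = 100 (U = (2*(-5))**2 = (-10)**2 = 100)
sqrt(U + A(T)) = sqrt(100 - 125/85) = sqrt(100 - 125*1/85) = sqrt(100 - 25/17) = sqrt(1675/17) = 5*sqrt(1139)/17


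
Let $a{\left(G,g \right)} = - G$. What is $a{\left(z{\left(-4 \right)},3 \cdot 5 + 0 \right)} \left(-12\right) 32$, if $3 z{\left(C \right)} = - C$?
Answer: $512$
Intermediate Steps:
$z{\left(C \right)} = - \frac{C}{3}$ ($z{\left(C \right)} = \frac{\left(-1\right) C}{3} = - \frac{C}{3}$)
$a{\left(z{\left(-4 \right)},3 \cdot 5 + 0 \right)} \left(-12\right) 32 = - \frac{\left(-1\right) \left(-4\right)}{3} \left(-12\right) 32 = \left(-1\right) \frac{4}{3} \left(-12\right) 32 = \left(- \frac{4}{3}\right) \left(-12\right) 32 = 16 \cdot 32 = 512$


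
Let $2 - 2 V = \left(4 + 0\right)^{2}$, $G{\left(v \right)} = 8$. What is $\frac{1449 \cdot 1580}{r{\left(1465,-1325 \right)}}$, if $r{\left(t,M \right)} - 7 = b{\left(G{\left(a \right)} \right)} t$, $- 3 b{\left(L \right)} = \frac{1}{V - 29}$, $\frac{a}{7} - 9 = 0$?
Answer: $\frac{247257360}{2221} \approx 1.1133 \cdot 10^{5}$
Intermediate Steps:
$a = 63$ ($a = 63 + 7 \cdot 0 = 63 + 0 = 63$)
$V = -7$ ($V = 1 - \frac{\left(4 + 0\right)^{2}}{2} = 1 - \frac{4^{2}}{2} = 1 - 8 = -7$)
$b{\left(L \right)} = \frac{1}{108}$ ($b{\left(L \right)} = - \frac{1}{3 \left(-7 - 29\right)} = - \frac{1}{3 \left(-36\right)} = \left(- \frac{1}{3}\right) \left(- \frac{1}{36}\right) = \frac{1}{108}$)
$r{\left(t,M \right)} = 7 + \frac{t}{108}$
$\frac{1449 \cdot 1580}{r{\left(1465,-1325 \right)}} = \frac{1449 \cdot 1580}{7 + \frac{1}{108} \cdot 1465} = \frac{2289420}{7 + \frac{1465}{108}} = \frac{2289420}{\frac{2221}{108}} = 2289420 \cdot \frac{108}{2221} = \frac{247257360}{2221}$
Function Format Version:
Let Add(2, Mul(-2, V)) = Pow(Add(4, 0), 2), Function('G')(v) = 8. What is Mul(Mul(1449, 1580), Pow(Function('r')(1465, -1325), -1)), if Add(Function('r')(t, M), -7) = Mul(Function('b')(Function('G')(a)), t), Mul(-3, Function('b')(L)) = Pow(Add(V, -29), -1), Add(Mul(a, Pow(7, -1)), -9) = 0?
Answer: Rational(247257360, 2221) ≈ 1.1133e+5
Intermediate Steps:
a = 63 (a = Add(63, Mul(7, 0)) = Add(63, 0) = 63)
V = -7 (V = Add(1, Mul(Rational(-1, 2), Pow(Add(4, 0), 2))) = Add(1, Mul(Rational(-1, 2), Pow(4, 2))) = Add(1, Mul(Rational(-1, 2), 16)) = Add(1, -8) = -7)
Function('b')(L) = Rational(1, 108) (Function('b')(L) = Mul(Rational(-1, 3), Pow(Add(-7, -29), -1)) = Mul(Rational(-1, 3), Pow(-36, -1)) = Mul(Rational(-1, 3), Rational(-1, 36)) = Rational(1, 108))
Function('r')(t, M) = Add(7, Mul(Rational(1, 108), t))
Mul(Mul(1449, 1580), Pow(Function('r')(1465, -1325), -1)) = Mul(Mul(1449, 1580), Pow(Add(7, Mul(Rational(1, 108), 1465)), -1)) = Mul(2289420, Pow(Add(7, Rational(1465, 108)), -1)) = Mul(2289420, Pow(Rational(2221, 108), -1)) = Mul(2289420, Rational(108, 2221)) = Rational(247257360, 2221)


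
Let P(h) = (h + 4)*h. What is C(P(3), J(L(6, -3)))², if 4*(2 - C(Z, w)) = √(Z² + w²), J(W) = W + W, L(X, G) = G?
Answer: 541/16 - 3*√53 ≈ 11.972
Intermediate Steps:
J(W) = 2*W
P(h) = h*(4 + h) (P(h) = (4 + h)*h = h*(4 + h))
C(Z, w) = 2 - √(Z² + w²)/4
C(P(3), J(L(6, -3)))² = (2 - √((3*(4 + 3))² + (2*(-3))²)/4)² = (2 - √((3*7)² + (-6)²)/4)² = (2 - √(21² + 36)/4)² = (2 - √(441 + 36)/4)² = (2 - 3*√53/4)²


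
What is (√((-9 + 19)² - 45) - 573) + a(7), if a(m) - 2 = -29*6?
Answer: -745 + √55 ≈ -737.58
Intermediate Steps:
a(m) = -172 (a(m) = 2 - 29*6 = 2 - 174 = -172)
(√((-9 + 19)² - 45) - 573) + a(7) = (√((-9 + 19)² - 45) - 573) - 172 = (√(10² - 45) - 573) - 172 = (√(100 - 45) - 573) - 172 = (√55 - 573) - 172 = (-573 + √55) - 172 = -745 + √55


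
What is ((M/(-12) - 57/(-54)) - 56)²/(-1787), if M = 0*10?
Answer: -978121/578988 ≈ -1.6894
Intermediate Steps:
M = 0
((M/(-12) - 57/(-54)) - 56)²/(-1787) = ((0/(-12) - 57/(-54)) - 56)²/(-1787) = ((0*(-1/12) - 57*(-1/54)) - 56)²*(-1/1787) = ((0 + 19/18) - 56)²*(-1/1787) = (19/18 - 56)²*(-1/1787) = (-989/18)²*(-1/1787) = (978121/324)*(-1/1787) = -978121/578988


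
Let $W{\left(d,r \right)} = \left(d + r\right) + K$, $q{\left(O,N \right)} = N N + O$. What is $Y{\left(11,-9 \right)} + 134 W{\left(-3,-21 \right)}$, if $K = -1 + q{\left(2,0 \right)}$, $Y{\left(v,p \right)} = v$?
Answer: $-3071$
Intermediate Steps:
$q{\left(O,N \right)} = O + N^{2}$ ($q{\left(O,N \right)} = N^{2} + O = O + N^{2}$)
$K = 1$ ($K = -1 + \left(2 + 0^{2}\right) = -1 + \left(2 + 0\right) = -1 + 2 = 1$)
$W{\left(d,r \right)} = 1 + d + r$ ($W{\left(d,r \right)} = \left(d + r\right) + 1 = 1 + d + r$)
$Y{\left(11,-9 \right)} + 134 W{\left(-3,-21 \right)} = 11 + 134 \left(1 - 3 - 21\right) = 11 + 134 \left(-23\right) = 11 - 3082 = -3071$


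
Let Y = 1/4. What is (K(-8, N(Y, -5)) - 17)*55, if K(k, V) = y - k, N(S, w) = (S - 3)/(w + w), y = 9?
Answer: 0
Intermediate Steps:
Y = ¼ ≈ 0.25000
N(S, w) = (-3 + S)/(2*w) (N(S, w) = (-3 + S)/((2*w)) = (-3 + S)*(1/(2*w)) = (-3 + S)/(2*w))
K(k, V) = 9 - k
(K(-8, N(Y, -5)) - 17)*55 = ((9 - 1*(-8)) - 17)*55 = ((9 + 8) - 17)*55 = (17 - 17)*55 = 0*55 = 0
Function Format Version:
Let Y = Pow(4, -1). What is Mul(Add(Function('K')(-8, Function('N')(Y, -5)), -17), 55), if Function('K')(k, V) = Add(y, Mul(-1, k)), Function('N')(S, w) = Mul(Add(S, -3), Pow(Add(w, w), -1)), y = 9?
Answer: 0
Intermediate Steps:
Y = Rational(1, 4) ≈ 0.25000
Function('N')(S, w) = Mul(Rational(1, 2), Pow(w, -1), Add(-3, S)) (Function('N')(S, w) = Mul(Add(-3, S), Pow(Mul(2, w), -1)) = Mul(Add(-3, S), Mul(Rational(1, 2), Pow(w, -1))) = Mul(Rational(1, 2), Pow(w, -1), Add(-3, S)))
Function('K')(k, V) = Add(9, Mul(-1, k))
Mul(Add(Function('K')(-8, Function('N')(Y, -5)), -17), 55) = Mul(Add(Add(9, Mul(-1, -8)), -17), 55) = Mul(Add(Add(9, 8), -17), 55) = Mul(Add(17, -17), 55) = Mul(0, 55) = 0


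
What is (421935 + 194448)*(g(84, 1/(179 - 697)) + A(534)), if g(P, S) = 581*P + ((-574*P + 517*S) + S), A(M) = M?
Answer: 690965343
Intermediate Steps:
g(P, S) = 7*P + 518*S (g(P, S) = 581*P + (-574*P + 518*S) = 7*P + 518*S)
(421935 + 194448)*(g(84, 1/(179 - 697)) + A(534)) = (421935 + 194448)*((7*84 + 518/(179 - 697)) + 534) = 616383*((588 + 518/(-518)) + 534) = 616383*((588 + 518*(-1/518)) + 534) = 616383*((588 - 1) + 534) = 616383*(587 + 534) = 616383*1121 = 690965343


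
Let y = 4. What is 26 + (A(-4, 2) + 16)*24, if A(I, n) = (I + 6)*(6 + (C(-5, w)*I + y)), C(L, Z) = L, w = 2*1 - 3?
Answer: 1850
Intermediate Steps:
w = -1 (w = 2 - 3 = -1)
A(I, n) = (6 + I)*(10 - 5*I) (A(I, n) = (I + 6)*(6 + (-5*I + 4)) = (6 + I)*(6 + (4 - 5*I)) = (6 + I)*(10 - 5*I))
26 + (A(-4, 2) + 16)*24 = 26 + ((60 - 20*(-4) - 5*(-4)²) + 16)*24 = 26 + ((60 + 80 - 5*16) + 16)*24 = 26 + ((60 + 80 - 80) + 16)*24 = 26 + (60 + 16)*24 = 26 + 76*24 = 26 + 1824 = 1850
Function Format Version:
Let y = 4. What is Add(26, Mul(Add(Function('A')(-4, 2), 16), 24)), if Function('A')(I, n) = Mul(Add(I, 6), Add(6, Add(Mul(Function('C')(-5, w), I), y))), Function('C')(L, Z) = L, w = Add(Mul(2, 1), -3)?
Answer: 1850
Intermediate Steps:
w = -1 (w = Add(2, -3) = -1)
Function('A')(I, n) = Mul(Add(6, I), Add(10, Mul(-5, I))) (Function('A')(I, n) = Mul(Add(I, 6), Add(6, Add(Mul(-5, I), 4))) = Mul(Add(6, I), Add(6, Add(4, Mul(-5, I)))) = Mul(Add(6, I), Add(10, Mul(-5, I))))
Add(26, Mul(Add(Function('A')(-4, 2), 16), 24)) = Add(26, Mul(Add(Add(60, Mul(-20, -4), Mul(-5, Pow(-4, 2))), 16), 24)) = Add(26, Mul(Add(Add(60, 80, Mul(-5, 16)), 16), 24)) = Add(26, Mul(Add(Add(60, 80, -80), 16), 24)) = Add(26, Mul(Add(60, 16), 24)) = Add(26, Mul(76, 24)) = Add(26, 1824) = 1850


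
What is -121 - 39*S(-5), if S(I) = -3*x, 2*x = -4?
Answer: -355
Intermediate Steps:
x = -2 (x = (½)*(-4) = -2)
S(I) = 6 (S(I) = -3*(-2) = 6)
-121 - 39*S(-5) = -121 - 39*6 = -121 - 234 = -355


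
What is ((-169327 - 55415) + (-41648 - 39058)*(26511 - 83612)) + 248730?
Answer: 4608417294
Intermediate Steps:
((-169327 - 55415) + (-41648 - 39058)*(26511 - 83612)) + 248730 = (-224742 - 80706*(-57101)) + 248730 = (-224742 + 4608393306) + 248730 = 4608168564 + 248730 = 4608417294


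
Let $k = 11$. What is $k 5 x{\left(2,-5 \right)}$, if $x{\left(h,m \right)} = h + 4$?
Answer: $330$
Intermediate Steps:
$x{\left(h,m \right)} = 4 + h$
$k 5 x{\left(2,-5 \right)} = 11 \cdot 5 \left(4 + 2\right) = 55 \cdot 6 = 330$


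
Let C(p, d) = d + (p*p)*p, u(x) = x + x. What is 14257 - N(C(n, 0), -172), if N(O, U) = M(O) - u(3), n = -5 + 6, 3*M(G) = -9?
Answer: 14266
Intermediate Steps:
M(G) = -3 (M(G) = (1/3)*(-9) = -3)
u(x) = 2*x
n = 1
C(p, d) = d + p**3 (C(p, d) = d + p**2*p = d + p**3)
N(O, U) = -9 (N(O, U) = -3 - 2*3 = -3 - 1*6 = -3 - 6 = -9)
14257 - N(C(n, 0), -172) = 14257 - 1*(-9) = 14257 + 9 = 14266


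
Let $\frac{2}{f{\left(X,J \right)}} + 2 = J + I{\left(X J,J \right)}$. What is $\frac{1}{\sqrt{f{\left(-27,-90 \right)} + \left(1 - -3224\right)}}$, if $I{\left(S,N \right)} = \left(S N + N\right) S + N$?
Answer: $\frac{\sqrt{56974105760159724071}}{428650779862} \approx 0.017609$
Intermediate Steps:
$I{\left(S,N \right)} = N + S \left(N + N S\right)$ ($I{\left(S,N \right)} = \left(N S + N\right) S + N = \left(N + N S\right) S + N = S \left(N + N S\right) + N = N + S \left(N + N S\right)$)
$f{\left(X,J \right)} = \frac{2}{-2 + J + J \left(1 + J X + J^{2} X^{2}\right)}$ ($f{\left(X,J \right)} = \frac{2}{-2 + \left(J + J \left(1 + X J + \left(X J\right)^{2}\right)\right)} = \frac{2}{-2 + \left(J + J \left(1 + J X + \left(J X\right)^{2}\right)\right)} = \frac{2}{-2 + \left(J + J \left(1 + J X + J^{2} X^{2}\right)\right)} = \frac{2}{-2 + J + J \left(1 + J X + J^{2} X^{2}\right)}$)
$\frac{1}{\sqrt{f{\left(-27,-90 \right)} + \left(1 - -3224\right)}} = \frac{1}{\sqrt{\frac{2}{-2 - 90 - 90 \left(1 - -2430 + \left(-90\right)^{2} \left(-27\right)^{2}\right)} + \left(1 - -3224\right)}} = \frac{1}{\sqrt{\frac{2}{-2 - 90 - 90 \left(1 + 2430 + 8100 \cdot 729\right)} + \left(1 + 3224\right)}} = \frac{1}{\sqrt{\frac{2}{-2 - 90 - 90 \left(1 + 2430 + 5904900\right)} + 3225}} = \frac{1}{\sqrt{\frac{2}{-2 - 90 - 531659790} + 3225}} = \frac{1}{\sqrt{\frac{2}{-531659882} + 3225}} = \frac{1}{\sqrt{2 \left(- \frac{1}{531659882}\right) + 3225}} = \frac{1}{\sqrt{- \frac{1}{265829941} + 3225}} = \frac{1}{\sqrt{\frac{857301559724}{265829941}}} = \frac{1}{\frac{2}{265829941} \sqrt{56974105760159724071}} = \frac{\sqrt{56974105760159724071}}{428650779862}$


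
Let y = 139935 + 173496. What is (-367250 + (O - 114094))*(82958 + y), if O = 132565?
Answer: -138252159031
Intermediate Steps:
y = 313431
(-367250 + (O - 114094))*(82958 + y) = (-367250 + (132565 - 114094))*(82958 + 313431) = (-367250 + 18471)*396389 = -348779*396389 = -138252159031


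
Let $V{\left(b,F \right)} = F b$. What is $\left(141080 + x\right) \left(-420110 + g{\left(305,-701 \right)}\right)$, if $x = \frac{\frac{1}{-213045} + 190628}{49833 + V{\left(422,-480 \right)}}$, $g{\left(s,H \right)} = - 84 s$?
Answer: $- \frac{409214144685532760386}{6507544743} \approx -6.2883 \cdot 10^{10}$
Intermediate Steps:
$x = - \frac{40612342259}{32537723715}$ ($x = \frac{\frac{1}{-213045} + 190628}{49833 - 202560} = \frac{- \frac{1}{213045} + 190628}{49833 - 202560} = \frac{40612342259}{213045 \left(-152727\right)} = \frac{40612342259}{213045} \left(- \frac{1}{152727}\right) = - \frac{40612342259}{32537723715} \approx -1.2482$)
$\left(141080 + x\right) \left(-420110 + g{\left(305,-701 \right)}\right) = \left(141080 - \frac{40612342259}{32537723715}\right) \left(-420110 - 25620\right) = \frac{4590381449369941 \left(-420110 - 25620\right)}{32537723715} = \frac{4590381449369941}{32537723715} \left(-445730\right) = - \frac{409214144685532760386}{6507544743}$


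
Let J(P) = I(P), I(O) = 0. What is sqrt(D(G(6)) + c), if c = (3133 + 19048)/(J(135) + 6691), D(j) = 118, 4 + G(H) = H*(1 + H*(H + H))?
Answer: 3*sqrt(603467981)/6691 ≈ 11.014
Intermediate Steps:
J(P) = 0
G(H) = -4 + H*(1 + 2*H**2) (G(H) = -4 + H*(1 + H*(H + H)) = -4 + H*(1 + H*(2*H)) = -4 + H*(1 + 2*H**2))
c = 22181/6691 (c = (3133 + 19048)/(0 + 6691) = 22181/6691 ≈ 3.3150)
sqrt(D(G(6)) + c) = sqrt(118 + 22181/6691) = sqrt(811719/6691) = 3*sqrt(603467981)/6691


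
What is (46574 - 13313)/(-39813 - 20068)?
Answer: -33261/59881 ≈ -0.55545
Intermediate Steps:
(46574 - 13313)/(-39813 - 20068) = 33261/(-59881) = 33261*(-1/59881) = -33261/59881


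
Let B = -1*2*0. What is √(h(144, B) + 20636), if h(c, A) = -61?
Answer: 5*√823 ≈ 143.44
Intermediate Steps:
B = 0 (B = -2*0 = 0)
√(h(144, B) + 20636) = √(-61 + 20636) = √20575 = 5*√823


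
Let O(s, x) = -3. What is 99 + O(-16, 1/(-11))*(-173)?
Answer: 618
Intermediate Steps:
99 + O(-16, 1/(-11))*(-173) = 99 - 3*(-173) = 99 + 519 = 618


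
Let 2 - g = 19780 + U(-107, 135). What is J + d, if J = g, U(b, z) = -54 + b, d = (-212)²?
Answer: 25327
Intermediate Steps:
d = 44944
g = -19617 (g = 2 - (19780 + (-54 - 107)) = 2 - (19780 - 161) = 2 - 1*19619 = 2 - 19619 = -19617)
J = -19617
J + d = -19617 + 44944 = 25327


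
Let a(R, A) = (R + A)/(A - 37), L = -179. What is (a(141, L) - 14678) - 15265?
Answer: -3233825/108 ≈ -29943.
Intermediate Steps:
a(R, A) = (A + R)/(-37 + A)
(a(141, L) - 14678) - 15265 = ((-179 + 141)/(-37 - 179) - 14678) - 15265 = (-38/(-216) - 14678) - 15265 = (-1/216*(-38) - 14678) - 15265 = (19/108 - 14678) - 15265 = -1585205/108 - 15265 = -3233825/108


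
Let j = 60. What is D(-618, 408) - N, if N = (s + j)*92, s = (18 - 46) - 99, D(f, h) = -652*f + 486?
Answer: 409586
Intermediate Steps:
D(f, h) = 486 - 652*f
s = -127 (s = -28 - 99 = -127)
N = -6164 (N = (-127 + 60)*92 = -67*92 = -6164)
D(-618, 408) - N = (486 - 652*(-618)) - 1*(-6164) = (486 + 402936) + 6164 = 403422 + 6164 = 409586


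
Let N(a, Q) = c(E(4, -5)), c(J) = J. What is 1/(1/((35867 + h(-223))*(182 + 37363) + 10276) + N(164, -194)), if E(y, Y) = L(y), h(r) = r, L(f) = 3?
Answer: 1338264256/4014792769 ≈ 0.33333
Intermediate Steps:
E(y, Y) = 3
N(a, Q) = 3
1/(1/((35867 + h(-223))*(182 + 37363) + 10276) + N(164, -194)) = 1/(1/((35867 - 223)*(182 + 37363) + 10276) + 3) = 1/(1/(35644*37545 + 10276) + 3) = 1/(1/(1338253980 + 10276) + 3) = 1/(1/1338264256 + 3) = 1/(4014792769/1338264256) = 1338264256/4014792769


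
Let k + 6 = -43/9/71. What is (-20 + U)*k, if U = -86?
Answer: 410962/639 ≈ 643.13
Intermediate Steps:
k = -3877/639 (k = -6 - 43/9/71 = -6 - 43*⅑*(1/71) = -6 - 43/9*1/71 = -6 - 43/639 = -3877/639 ≈ -6.0673)
(-20 + U)*k = (-20 - 86)*(-3877/639) = -106*(-3877/639) = 410962/639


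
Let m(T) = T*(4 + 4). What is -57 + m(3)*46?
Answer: 1047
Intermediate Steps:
m(T) = 8*T (m(T) = T*8 = 8*T)
-57 + m(3)*46 = -57 + (8*3)*46 = -57 + 24*46 = -57 + 1104 = 1047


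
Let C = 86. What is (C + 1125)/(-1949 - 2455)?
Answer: -1211/4404 ≈ -0.27498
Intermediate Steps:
(C + 1125)/(-1949 - 2455) = (86 + 1125)/(-1949 - 2455) = 1211/(-4404) = 1211*(-1/4404) = -1211/4404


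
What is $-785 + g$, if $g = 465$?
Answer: $-320$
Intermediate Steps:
$-785 + g = -785 + 465 = -320$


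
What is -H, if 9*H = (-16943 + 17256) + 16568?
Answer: -5627/3 ≈ -1875.7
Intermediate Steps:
H = 5627/3 (H = ((-16943 + 17256) + 16568)/9 = (313 + 16568)/9 = (⅑)*16881 = 5627/3 ≈ 1875.7)
-H = -1*5627/3 = -5627/3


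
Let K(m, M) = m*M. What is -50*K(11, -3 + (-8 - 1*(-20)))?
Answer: -4950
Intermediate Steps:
K(m, M) = M*m
-50*K(11, -3 + (-8 - 1*(-20))) = -50*(-3 + (-8 - 1*(-20)))*11 = -50*(-3 + (-8 + 20))*11 = -50*(-3 + 12)*11 = -450*11 = -50*99 = -4950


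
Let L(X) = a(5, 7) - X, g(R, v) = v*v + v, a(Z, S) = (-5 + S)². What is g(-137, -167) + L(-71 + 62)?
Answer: 27735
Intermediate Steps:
g(R, v) = v + v² (g(R, v) = v² + v = v + v²)
L(X) = 4 - X (L(X) = (-5 + 7)² - X = 2² - X = 4 - X)
g(-137, -167) + L(-71 + 62) = -167*(1 - 167) + (4 - (-71 + 62)) = -167*(-166) + (4 - 1*(-9)) = 27722 + (4 + 9) = 27722 + 13 = 27735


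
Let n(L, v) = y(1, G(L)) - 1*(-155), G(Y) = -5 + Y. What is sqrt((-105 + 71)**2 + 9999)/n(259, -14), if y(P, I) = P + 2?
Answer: sqrt(11155)/158 ≈ 0.66846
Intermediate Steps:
y(P, I) = 2 + P
n(L, v) = 158 (n(L, v) = (2 + 1) - 1*(-155) = 3 + 155 = 158)
sqrt((-105 + 71)**2 + 9999)/n(259, -14) = sqrt((-105 + 71)**2 + 9999)/158 = sqrt((-34)**2 + 9999)*(1/158) = sqrt(1156 + 9999)*(1/158) = sqrt(11155)*(1/158) = sqrt(11155)/158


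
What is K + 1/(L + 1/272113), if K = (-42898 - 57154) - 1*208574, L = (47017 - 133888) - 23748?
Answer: -9289910470974309/30100867946 ≈ -3.0863e+5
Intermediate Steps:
L = -110619 (L = -86871 - 23748 = -110619)
K = -308626 (K = -100052 - 208574 = -308626)
K + 1/(L + 1/272113) = -308626 + 1/(-110619 + 1/272113) = -308626 + 1/(-30100867946/272113) = -308626 - 272113/30100867946 = -9289910470974309/30100867946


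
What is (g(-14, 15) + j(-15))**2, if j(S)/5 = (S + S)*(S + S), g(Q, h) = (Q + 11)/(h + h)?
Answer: 2024910001/100 ≈ 2.0249e+7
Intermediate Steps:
g(Q, h) = (11 + Q)/(2*h) (g(Q, h) = (11 + Q)/((2*h)) = (11 + Q)*(1/(2*h)) = (11 + Q)/(2*h))
j(S) = 20*S**2 (j(S) = 5*((S + S)*(S + S)) = 5*((2*S)*(2*S)) = 5*(4*S**2) = 20*S**2)
(g(-14, 15) + j(-15))**2 = ((1/2)*(11 - 14)/15 + 20*(-15)**2)**2 = ((1/2)*(1/15)*(-3) + 20*225)**2 = (-1/10 + 4500)**2 = (44999/10)**2 = 2024910001/100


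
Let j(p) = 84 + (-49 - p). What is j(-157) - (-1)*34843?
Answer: 35035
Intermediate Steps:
j(p) = 35 - p
j(-157) - (-1)*34843 = (35 - 1*(-157)) - (-1)*34843 = (35 + 157) - 1*(-34843) = 192 + 34843 = 35035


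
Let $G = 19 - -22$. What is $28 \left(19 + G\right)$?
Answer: $1680$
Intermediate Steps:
$G = 41$ ($G = 19 + 22 = 41$)
$28 \left(19 + G\right) = 28 \left(19 + 41\right) = 28 \cdot 60 = 1680$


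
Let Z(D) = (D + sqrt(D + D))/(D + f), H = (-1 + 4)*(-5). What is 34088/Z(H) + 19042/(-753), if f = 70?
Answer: -1412078234/12801 - 374968*I*sqrt(30)/51 ≈ -1.1031e+5 - 40270.0*I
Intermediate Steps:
H = -15 (H = 3*(-5) = -15)
Z(D) = (D + sqrt(2)*sqrt(D))/(70 + D) (Z(D) = (D + sqrt(D + D))/(D + 70) = (D + sqrt(2*D))/(70 + D) = (D + sqrt(2)*sqrt(D))/(70 + D))
34088/Z(H) + 19042/(-753) = 34088/(((-15 + sqrt(2)*sqrt(-15))/(70 - 15))) + 19042/(-753) = 34088/(((-15 + sqrt(2)*(I*sqrt(15)))/55)) + 19042*(-1/753) = 34088/(((-15 + I*sqrt(30))/55)) - 19042/753 = 34088/(-3/11 + I*sqrt(30)/55) - 19042/753 = -19042/753 + 34088/(-3/11 + I*sqrt(30)/55)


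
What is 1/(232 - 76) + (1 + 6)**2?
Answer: 7645/156 ≈ 49.006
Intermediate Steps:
1/(232 - 76) + (1 + 6)**2 = 1/156 + 7**2 = 1/156 + 49 = 7645/156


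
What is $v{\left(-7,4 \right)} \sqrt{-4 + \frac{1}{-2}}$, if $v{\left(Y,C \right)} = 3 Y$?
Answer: $- \frac{63 i \sqrt{2}}{2} \approx - 44.548 i$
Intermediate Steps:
$v{\left(-7,4 \right)} \sqrt{-4 + \frac{1}{-2}} = 3 \left(-7\right) \sqrt{-4 + \frac{1}{-2}} = - 21 \sqrt{-4 - \frac{1}{2}} = - 21 \sqrt{- \frac{9}{2}} = - 21 \frac{3 i \sqrt{2}}{2} = - \frac{63 i \sqrt{2}}{2}$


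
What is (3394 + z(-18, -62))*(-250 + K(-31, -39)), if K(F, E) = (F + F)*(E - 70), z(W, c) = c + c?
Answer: 21281160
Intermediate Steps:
z(W, c) = 2*c
K(F, E) = 2*F*(-70 + E) (K(F, E) = (2*F)*(-70 + E) = 2*F*(-70 + E))
(3394 + z(-18, -62))*(-250 + K(-31, -39)) = (3394 + 2*(-62))*(-250 + 2*(-31)*(-70 - 39)) = (3394 - 124)*(-250 + 2*(-31)*(-109)) = 3270*(-250 + 6758) = 3270*6508 = 21281160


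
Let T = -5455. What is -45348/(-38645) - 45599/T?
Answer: 401909339/42161695 ≈ 9.5326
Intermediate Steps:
-45348/(-38645) - 45599/T = -45348/(-38645) - 45599/(-5455) = -45348*(-1/38645) - 45599*(-1/5455) = 45348/38645 + 45599/5455 = 401909339/42161695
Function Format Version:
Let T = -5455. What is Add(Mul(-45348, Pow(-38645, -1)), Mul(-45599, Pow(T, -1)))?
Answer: Rational(401909339, 42161695) ≈ 9.5326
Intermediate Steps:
Add(Mul(-45348, Pow(-38645, -1)), Mul(-45599, Pow(T, -1))) = Add(Mul(-45348, Pow(-38645, -1)), Mul(-45599, Pow(-5455, -1))) = Add(Mul(-45348, Rational(-1, 38645)), Mul(-45599, Rational(-1, 5455))) = Add(Rational(45348, 38645), Rational(45599, 5455)) = Rational(401909339, 42161695)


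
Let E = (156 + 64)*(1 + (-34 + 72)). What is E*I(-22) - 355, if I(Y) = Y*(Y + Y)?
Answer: 8305085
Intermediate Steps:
I(Y) = 2*Y² (I(Y) = Y*(2*Y) = 2*Y²)
E = 8580 (E = 220*(1 + 38) = 220*39 = 8580)
E*I(-22) - 355 = 8580*(2*(-22)²) - 355 = 8580*(2*484) - 355 = 8580*968 - 355 = 8305440 - 355 = 8305085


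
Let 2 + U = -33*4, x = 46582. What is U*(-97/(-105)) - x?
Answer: -4904108/105 ≈ -46706.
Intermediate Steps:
U = -134 (U = -2 - 33*4 = -2 - 132 = -134)
U*(-97/(-105)) - x = -(-12998)/(-105) - 1*46582 = -(-12998)*(-1)/105 - 46582 = -134*97/105 - 46582 = -12998/105 - 46582 = -4904108/105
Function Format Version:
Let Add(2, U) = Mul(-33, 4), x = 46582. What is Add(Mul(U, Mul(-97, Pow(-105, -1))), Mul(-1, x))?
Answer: Rational(-4904108, 105) ≈ -46706.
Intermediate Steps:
U = -134 (U = Add(-2, Mul(-33, 4)) = Add(-2, -132) = -134)
Add(Mul(U, Mul(-97, Pow(-105, -1))), Mul(-1, x)) = Add(Mul(-134, Mul(-97, Pow(-105, -1))), Mul(-1, 46582)) = Add(Mul(-134, Mul(-97, Rational(-1, 105))), -46582) = Add(Mul(-134, Rational(97, 105)), -46582) = Add(Rational(-12998, 105), -46582) = Rational(-4904108, 105)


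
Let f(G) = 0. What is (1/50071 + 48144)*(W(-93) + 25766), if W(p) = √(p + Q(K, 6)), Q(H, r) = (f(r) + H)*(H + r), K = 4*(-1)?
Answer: 62111989185350/50071 + 2410618225*I*√101/50071 ≈ 1.2405e+9 + 4.8384e+5*I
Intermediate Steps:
K = -4
Q(H, r) = H*(H + r) (Q(H, r) = (0 + H)*(H + r) = H*(H + r))
W(p) = √(-8 + p) (W(p) = √(p - 4*(-4 + 6)) = √(p - 4*2) = √(p - 8) = √(-8 + p))
(1/50071 + 48144)*(W(-93) + 25766) = (1/50071 + 48144)*(√(-8 - 93) + 25766) = (1/50071 + 48144)*(√(-101) + 25766) = 2410618225*(I*√101 + 25766)/50071 = 2410618225*(25766 + I*√101)/50071 = 62111989185350/50071 + 2410618225*I*√101/50071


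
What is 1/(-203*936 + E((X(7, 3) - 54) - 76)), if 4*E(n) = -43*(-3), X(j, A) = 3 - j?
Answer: -4/759903 ≈ -5.2638e-6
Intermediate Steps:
E(n) = 129/4 (E(n) = (-43*(-3))/4 = (¼)*129 = 129/4)
1/(-203*936 + E((X(7, 3) - 54) - 76)) = 1/(-203*936 + 129/4) = 1/(-190008 + 129/4) = 1/(-759903/4) = -4/759903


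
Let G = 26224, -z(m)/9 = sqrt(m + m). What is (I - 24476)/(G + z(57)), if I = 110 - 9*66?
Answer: -327275520/343844471 - 112320*sqrt(114)/343844471 ≈ -0.95530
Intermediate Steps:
z(m) = -9*sqrt(2)*sqrt(m) (z(m) = -9*sqrt(m + m) = -9*sqrt(2)*sqrt(m))
I = -484 (I = 110 - 594 = -484)
(I - 24476)/(G + z(57)) = (-484 - 24476)/(26224 - 9*sqrt(2)*sqrt(57)) = -24960/(26224 - 9*sqrt(114))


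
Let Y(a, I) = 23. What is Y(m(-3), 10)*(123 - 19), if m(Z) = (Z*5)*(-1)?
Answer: 2392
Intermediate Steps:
m(Z) = -5*Z (m(Z) = (5*Z)*(-1) = -5*Z)
Y(m(-3), 10)*(123 - 19) = 23*(123 - 19) = 23*104 = 2392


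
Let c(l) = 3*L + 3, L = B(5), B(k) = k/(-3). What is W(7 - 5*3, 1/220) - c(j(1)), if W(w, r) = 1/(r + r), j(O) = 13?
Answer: 112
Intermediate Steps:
B(k) = -k/3 (B(k) = k*(-⅓) = -k/3)
L = -5/3 (L = -⅓*5 = -5/3 ≈ -1.6667)
W(w, r) = 1/(2*r)
c(l) = -2 (c(l) = 3*(-5/3) + 3 = -5 + 3 = -2)
W(7 - 5*3, 1/220) - c(j(1)) = 1/(2*(1/220)) - 1*(-2) = 1/(2*(1/220)) + 2 = (½)*220 + 2 = 110 + 2 = 112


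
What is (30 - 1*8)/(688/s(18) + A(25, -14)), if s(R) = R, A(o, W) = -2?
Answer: 99/163 ≈ 0.60736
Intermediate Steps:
(30 - 1*8)/(688/s(18) + A(25, -14)) = (30 - 1*8)/(688/18 - 2) = (30 - 8)/(688*(1/18) - 2) = 22/(344/9 - 2) = 22/(326/9) = 22*(9/326) = 99/163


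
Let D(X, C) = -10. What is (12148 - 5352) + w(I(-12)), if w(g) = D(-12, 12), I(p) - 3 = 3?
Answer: 6786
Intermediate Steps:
I(p) = 6 (I(p) = 3 + 3 = 6)
w(g) = -10
(12148 - 5352) + w(I(-12)) = (12148 - 5352) - 10 = 6796 - 10 = 6786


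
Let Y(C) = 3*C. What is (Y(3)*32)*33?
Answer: 9504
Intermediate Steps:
(Y(3)*32)*33 = ((3*3)*32)*33 = (9*32)*33 = 288*33 = 9504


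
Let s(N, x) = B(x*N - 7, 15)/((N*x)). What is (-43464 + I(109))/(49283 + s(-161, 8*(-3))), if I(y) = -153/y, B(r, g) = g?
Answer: -6102194952/6918939481 ≈ -0.88196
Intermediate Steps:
s(N, x) = 15/(N*x) (s(N, x) = 15/((N*x)) = 15*(1/(N*x)) = 15/(N*x))
(-43464 + I(109))/(49283 + s(-161, 8*(-3))) = (-43464 - 153/109)/(49283 + 15/(-161*(8*(-3)))) = (-43464 - 153*1/109)/(49283 + 15*(-1/161)/(-24)) = (-43464 - 153/109)/(49283 + 15*(-1/161)*(-1/24)) = -4737729/(109*(49283 + 5/1288)) = -4737729/(109*63476509/1288) = -4737729/109*1288/63476509 = -6102194952/6918939481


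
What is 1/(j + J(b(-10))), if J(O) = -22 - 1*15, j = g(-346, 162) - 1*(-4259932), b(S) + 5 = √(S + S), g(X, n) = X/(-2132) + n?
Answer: 1066/4541220935 ≈ 2.3474e-7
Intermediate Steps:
g(X, n) = n - X/2132 (g(X, n) = -X/2132 + n = n - X/2132)
b(S) = -5 + √2*√S (b(S) = -5 + √(S + S) = -5 + √(2*S) = -5 + √2*√S)
j = 4541260377/1066 (j = (162 - 1/2132*(-346)) - 1*(-4259932) = (162 + 173/1066) + 4259932 = 172865/1066 + 4259932 = 4541260377/1066 ≈ 4.2601e+6)
J(O) = -37 (J(O) = -22 - 15 = -37)
1/(j + J(b(-10))) = 1/(4541260377/1066 - 37) = 1/(4541220935/1066) = 1066/4541220935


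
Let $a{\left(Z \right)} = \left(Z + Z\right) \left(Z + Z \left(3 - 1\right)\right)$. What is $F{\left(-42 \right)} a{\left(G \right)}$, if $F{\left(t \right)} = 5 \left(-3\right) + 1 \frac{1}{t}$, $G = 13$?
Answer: $- \frac{106639}{7} \approx -15234.0$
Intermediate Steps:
$F{\left(t \right)} = -15 + \frac{1}{t}$
$a{\left(Z \right)} = 6 Z^{2}$ ($a{\left(Z \right)} = 2 Z \left(Z + Z 2\right) = 2 Z \left(Z + 2 Z\right) = 2 Z 3 Z = 6 Z^{2}$)
$F{\left(-42 \right)} a{\left(G \right)} = \left(-15 + \frac{1}{-42}\right) 6 \cdot 13^{2} = \left(-15 - \frac{1}{42}\right) 6 \cdot 169 = \left(- \frac{631}{42}\right) 1014 = - \frac{106639}{7}$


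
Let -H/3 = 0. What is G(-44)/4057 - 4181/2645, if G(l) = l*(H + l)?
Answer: -11841597/10730765 ≈ -1.1035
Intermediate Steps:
H = 0 (H = -3*0 = 0)
G(l) = l² (G(l) = l*(0 + l) = l*l = l²)
G(-44)/4057 - 4181/2645 = (-44)²/4057 - 4181/2645 = 1936*(1/4057) - 4181*1/2645 = 1936/4057 - 4181/2645 = -11841597/10730765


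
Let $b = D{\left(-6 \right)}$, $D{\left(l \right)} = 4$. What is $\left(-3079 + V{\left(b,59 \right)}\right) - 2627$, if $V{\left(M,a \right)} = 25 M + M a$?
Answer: $-5370$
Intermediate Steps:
$b = 4$
$\left(-3079 + V{\left(b,59 \right)}\right) - 2627 = \left(-3079 + 4 \left(25 + 59\right)\right) - 2627 = \left(-3079 + 4 \cdot 84\right) - 2627 = \left(-3079 + 336\right) - 2627 = -2743 - 2627 = -5370$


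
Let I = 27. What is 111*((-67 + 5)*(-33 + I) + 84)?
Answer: 50616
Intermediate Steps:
111*((-67 + 5)*(-33 + I) + 84) = 111*((-67 + 5)*(-33 + 27) + 84) = 111*(-62*(-6) + 84) = 111*(372 + 84) = 111*456 = 50616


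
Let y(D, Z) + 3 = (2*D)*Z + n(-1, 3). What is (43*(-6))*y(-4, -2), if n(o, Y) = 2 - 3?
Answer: -3096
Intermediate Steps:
n(o, Y) = -1
y(D, Z) = -4 + 2*D*Z (y(D, Z) = -3 + ((2*D)*Z - 1) = -3 + (2*D*Z - 1) = -3 + (-1 + 2*D*Z) = -4 + 2*D*Z)
(43*(-6))*y(-4, -2) = (43*(-6))*(-4 + 2*(-4)*(-2)) = -258*(-4 + 16) = -258*12 = -3096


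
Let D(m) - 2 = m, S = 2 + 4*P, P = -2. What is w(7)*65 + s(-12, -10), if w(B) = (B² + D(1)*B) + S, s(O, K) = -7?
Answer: 4153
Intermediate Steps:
S = -6 (S = 2 + 4*(-2) = 2 - 8 = -6)
D(m) = 2 + m
w(B) = -6 + B² + 3*B (w(B) = (B² + (2 + 1)*B) - 6 = (B² + 3*B) - 6 = -6 + B² + 3*B)
w(7)*65 + s(-12, -10) = (-6 + 7² + 3*7)*65 - 7 = (-6 + 49 + 21)*65 - 7 = 64*65 - 7 = 4160 - 7 = 4153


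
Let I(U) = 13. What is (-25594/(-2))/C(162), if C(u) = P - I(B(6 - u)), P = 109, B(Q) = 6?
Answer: 12797/96 ≈ 133.30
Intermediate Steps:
C(u) = 96 (C(u) = 109 - 1*13 = 109 - 13 = 96)
(-25594/(-2))/C(162) = -25594/(-2)/96 = -25594*(-½)*(1/96) = 12797*(1/96) = 12797/96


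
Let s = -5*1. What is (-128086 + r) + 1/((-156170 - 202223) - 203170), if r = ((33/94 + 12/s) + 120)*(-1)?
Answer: -33837459824961/263934610 ≈ -1.2820e+5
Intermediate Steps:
s = -5
r = -55437/470 (r = ((33/94 + 12/(-5)) + 120)*(-1) = ((33*(1/94) + 12*(-1/5)) + 120)*(-1) = ((33/94 - 12/5) + 120)*(-1) = (-963/470 + 120)*(-1) = (55437/470)*(-1) = -55437/470 ≈ -117.95)
(-128086 + r) + 1/((-156170 - 202223) - 203170) = (-128086 - 55437/470) + 1/((-156170 - 202223) - 203170) = -60255857/470 + 1/(-358393 - 203170) = -60255857/470 + 1/(-561563) = -60255857/470 - 1/561563 = -33837459824961/263934610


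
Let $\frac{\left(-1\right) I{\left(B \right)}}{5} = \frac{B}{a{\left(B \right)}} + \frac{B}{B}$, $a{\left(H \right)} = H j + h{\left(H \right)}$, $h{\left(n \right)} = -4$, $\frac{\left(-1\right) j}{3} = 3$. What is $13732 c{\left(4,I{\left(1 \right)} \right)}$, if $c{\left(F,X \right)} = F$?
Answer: $54928$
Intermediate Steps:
$j = -9$ ($j = \left(-3\right) 3 = -9$)
$a{\left(H \right)} = -4 - 9 H$ ($a{\left(H \right)} = H \left(-9\right) - 4 = - 9 H - 4 = -4 - 9 H$)
$I{\left(B \right)} = -5 - \frac{5 B}{-4 - 9 B}$ ($I{\left(B \right)} = - 5 \left(\frac{B}{-4 - 9 B} + \frac{B}{B}\right) = - 5 \left(\frac{B}{-4 - 9 B} + 1\right) = - 5 \left(1 + \frac{B}{-4 - 9 B}\right) = -5 - \frac{5 B}{-4 - 9 B}$)
$13732 c{\left(4,I{\left(1 \right)} \right)} = 13732 \cdot 4 = 54928$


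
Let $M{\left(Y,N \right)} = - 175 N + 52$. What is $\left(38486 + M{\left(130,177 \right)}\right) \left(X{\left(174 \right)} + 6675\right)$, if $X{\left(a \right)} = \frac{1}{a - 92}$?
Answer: $\frac{4139615613}{82} \approx 5.0483 \cdot 10^{7}$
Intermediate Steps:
$X{\left(a \right)} = \frac{1}{-92 + a}$
$M{\left(Y,N \right)} = 52 - 175 N$
$\left(38486 + M{\left(130,177 \right)}\right) \left(X{\left(174 \right)} + 6675\right) = \left(38486 + \left(52 - 30975\right)\right) \left(\frac{1}{-92 + 174} + 6675\right) = \left(38486 + \left(52 - 30975\right)\right) \left(\frac{1}{82} + 6675\right) = \left(38486 - 30923\right) \left(\frac{1}{82} + 6675\right) = 7563 \cdot \frac{547351}{82} = \frac{4139615613}{82}$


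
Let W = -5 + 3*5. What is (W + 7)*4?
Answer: 68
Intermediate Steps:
W = 10 (W = -5 + 15 = 10)
(W + 7)*4 = (10 + 7)*4 = 17*4 = 68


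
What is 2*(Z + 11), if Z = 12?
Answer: 46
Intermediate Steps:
2*(Z + 11) = 2*(12 + 11) = 2*23 = 46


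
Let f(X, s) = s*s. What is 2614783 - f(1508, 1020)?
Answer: 1574383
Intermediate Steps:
f(X, s) = s²
2614783 - f(1508, 1020) = 2614783 - 1*1020² = 2614783 - 1*1040400 = 2614783 - 1040400 = 1574383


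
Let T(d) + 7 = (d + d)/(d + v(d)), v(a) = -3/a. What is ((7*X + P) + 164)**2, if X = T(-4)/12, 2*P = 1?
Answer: 637512001/24336 ≈ 26196.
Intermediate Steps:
P = 1/2 (P = (1/2)*1 = 1/2 ≈ 0.50000)
T(d) = -7 + 2*d/(d - 3/d) (T(d) = -7 + (d + d)/(d - 3/d) = -7 + (2*d)/(d - 3/d) = -7 + 2*d/(d - 3/d))
X = -59/156 (X = ((21 - 5*(-4)**2)/(-3 + (-4)**2))/12 = ((21 - 5*16)/(-3 + 16))*(1/12) = ((21 - 80)/13)*(1/12) = ((1/13)*(-59))*(1/12) = -59/13*1/12 = -59/156 ≈ -0.37821)
((7*X + P) + 164)**2 = ((7*(-59/156) + 1/2) + 164)**2 = ((-413/156 + 1/2) + 164)**2 = (-335/156 + 164)**2 = (25249/156)**2 = 637512001/24336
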